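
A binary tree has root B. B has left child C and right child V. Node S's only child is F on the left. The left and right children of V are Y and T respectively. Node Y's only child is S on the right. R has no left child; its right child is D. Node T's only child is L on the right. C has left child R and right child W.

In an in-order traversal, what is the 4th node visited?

W

In-order visits the left subtree, then the node, then the right subtree.
At B: go left to C.
  At C: go left to R.
    At R: no left child.
    Visit R.
    At R: go right to D.
      D is a leaf — visit D.
  Visit C.
  At C: go right to W.
    W is a leaf — visit W.
Visit B.
At B: go right to V.
  At V: go left to Y.
    At Y: no left child.
    Visit Y.
    At Y: go right to S.
      At S: go left to F.
        F is a leaf — visit F.
      Visit S.
      At S: no right child.
  Visit V.
  At V: go right to T.
    At T: no left child.
    Visit T.
    At T: go right to L.
      L is a leaf — visit L.
Full in-order sequence: R, D, C, W, B, Y, F, S, V, T, L.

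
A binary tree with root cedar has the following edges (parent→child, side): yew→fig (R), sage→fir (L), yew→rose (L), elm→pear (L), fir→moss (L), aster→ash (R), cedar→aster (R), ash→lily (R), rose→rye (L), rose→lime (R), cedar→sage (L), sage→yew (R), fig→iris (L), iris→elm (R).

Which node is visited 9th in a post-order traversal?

Post-order visits the left subtree, then the right subtree, then the node.
At cedar: go left to sage.
  At sage: go left to fir.
    At fir: go left to moss.
      moss is a leaf — visit moss.
    At fir: no right child.
    Visit fir.
  At sage: go right to yew.
    At yew: go left to rose.
      At rose: go left to rye.
        rye is a leaf — visit rye.
      At rose: go right to lime.
        lime is a leaf — visit lime.
      Visit rose.
    At yew: go right to fig.
      At fig: go left to iris.
        At iris: no left child.
        At iris: go right to elm.
          At elm: go left to pear.
            pear is a leaf — visit pear.
          At elm: no right child.
          Visit elm.
        Visit iris.
      At fig: no right child.
      Visit fig.
    Visit yew.
  Visit sage.
At cedar: go right to aster.
  At aster: no left child.
  At aster: go right to ash.
    At ash: no left child.
    At ash: go right to lily.
      lily is a leaf — visit lily.
    Visit ash.
  Visit aster.
Visit cedar.
Full post-order sequence: moss, fir, rye, lime, rose, pear, elm, iris, fig, yew, sage, lily, ash, aster, cedar.

fig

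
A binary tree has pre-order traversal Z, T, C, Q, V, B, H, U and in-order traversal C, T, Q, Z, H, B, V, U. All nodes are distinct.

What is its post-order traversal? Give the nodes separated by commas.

The first element of pre-order is the root; it splits in-order into left and right subtrees.
Root Z: left subtree has 3 nodes {C, T, Q}, right has 4 {H, B, V, U}.
  Root T: left subtree has 1 node {C}, right has 1 {Q}.
  Root V: left subtree has 2 nodes {H, B}, right has 1 {U}.
    Root B: left subtree has 1 node {H}, right has 0 { }.

C, Q, T, H, B, U, V, Z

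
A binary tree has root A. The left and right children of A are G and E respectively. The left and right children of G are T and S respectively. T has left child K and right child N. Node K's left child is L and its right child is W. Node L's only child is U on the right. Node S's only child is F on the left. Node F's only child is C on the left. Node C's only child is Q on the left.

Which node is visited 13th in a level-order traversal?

Level-order visits nodes level by level from the root, left to right within each level.
Level 0: A
Level 1: G, E
Level 2: T, S
Level 3: K, N, F
Level 4: L, W, C
Level 5: U, Q
Full level-order sequence: A, G, E, T, S, K, N, F, L, W, C, U, Q.

Q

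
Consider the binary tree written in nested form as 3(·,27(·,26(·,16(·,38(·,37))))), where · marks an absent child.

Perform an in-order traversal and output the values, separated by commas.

In-order visits the left subtree, then the node, then the right subtree.
At 3: no left child.
Visit 3.
At 3: go right to 27.
  At 27: no left child.
  Visit 27.
  At 27: go right to 26.
    At 26: no left child.
    Visit 26.
    At 26: go right to 16.
      At 16: no left child.
      Visit 16.
      At 16: go right to 38.
        At 38: no left child.
        Visit 38.
        At 38: go right to 37.
          37 is a leaf — visit 37.

3, 27, 26, 16, 38, 37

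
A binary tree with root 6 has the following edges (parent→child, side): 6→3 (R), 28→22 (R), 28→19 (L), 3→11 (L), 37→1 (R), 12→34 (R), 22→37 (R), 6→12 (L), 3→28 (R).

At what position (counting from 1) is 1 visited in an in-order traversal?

In-order visits the left subtree, then the node, then the right subtree.
At 6: go left to 12.
  At 12: no left child.
  Visit 12.
  At 12: go right to 34.
    34 is a leaf — visit 34.
Visit 6.
At 6: go right to 3.
  At 3: go left to 11.
    11 is a leaf — visit 11.
  Visit 3.
  At 3: go right to 28.
    At 28: go left to 19.
      19 is a leaf — visit 19.
    Visit 28.
    At 28: go right to 22.
      At 22: no left child.
      Visit 22.
      At 22: go right to 37.
        At 37: no left child.
        Visit 37.
        At 37: go right to 1.
          1 is a leaf — visit 1.
Full in-order sequence: 12, 34, 6, 11, 3, 19, 28, 22, 37, 1.

10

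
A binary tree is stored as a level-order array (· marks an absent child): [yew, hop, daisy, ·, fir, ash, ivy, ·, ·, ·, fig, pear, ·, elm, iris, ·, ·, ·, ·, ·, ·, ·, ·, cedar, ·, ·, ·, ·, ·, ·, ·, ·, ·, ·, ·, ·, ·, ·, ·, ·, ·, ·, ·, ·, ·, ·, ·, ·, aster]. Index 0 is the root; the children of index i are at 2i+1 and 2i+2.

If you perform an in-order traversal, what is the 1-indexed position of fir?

2

In-order visits the left subtree, then the node, then the right subtree.
At yew: go left to hop.
  At hop: no left child.
  Visit hop.
  At hop: go right to fir.
    At fir: no left child.
    Visit fir.
    At fir: go right to fig.
      fig is a leaf — visit fig.
Visit yew.
At yew: go right to daisy.
  At daisy: go left to ash.
    At ash: go left to pear.
      At pear: go left to cedar.
        At cedar: no left child.
        Visit cedar.
        At cedar: go right to aster.
          aster is a leaf — visit aster.
      Visit pear.
      At pear: no right child.
    Visit ash.
    At ash: no right child.
  Visit daisy.
  At daisy: go right to ivy.
    At ivy: go left to elm.
      elm is a leaf — visit elm.
    Visit ivy.
    At ivy: go right to iris.
      iris is a leaf — visit iris.
Full in-order sequence: hop, fir, fig, yew, cedar, aster, pear, ash, daisy, elm, ivy, iris.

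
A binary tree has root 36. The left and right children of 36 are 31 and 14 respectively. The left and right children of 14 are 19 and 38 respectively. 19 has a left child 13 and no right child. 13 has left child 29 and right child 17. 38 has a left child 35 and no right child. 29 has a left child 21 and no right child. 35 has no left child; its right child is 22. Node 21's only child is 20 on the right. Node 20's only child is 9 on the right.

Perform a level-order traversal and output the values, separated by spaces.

Level-order visits nodes level by level from the root, left to right within each level.
Level 0: 36
Level 1: 31, 14
Level 2: 19, 38
Level 3: 13, 35
Level 4: 29, 17, 22
Level 5: 21
Level 6: 20
Level 7: 9

36 31 14 19 38 13 35 29 17 22 21 20 9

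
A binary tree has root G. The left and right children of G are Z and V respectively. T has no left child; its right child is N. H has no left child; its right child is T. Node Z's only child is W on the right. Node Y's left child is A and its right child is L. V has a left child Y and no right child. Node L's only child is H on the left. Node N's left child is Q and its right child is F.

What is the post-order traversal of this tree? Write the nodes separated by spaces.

W Z A Q F N T H L Y V G

Post-order visits the left subtree, then the right subtree, then the node.
At G: go left to Z.
  At Z: no left child.
  At Z: go right to W.
    W is a leaf — visit W.
  Visit Z.
At G: go right to V.
  At V: go left to Y.
    At Y: go left to A.
      A is a leaf — visit A.
    At Y: go right to L.
      At L: go left to H.
        At H: no left child.
        At H: go right to T.
          At T: no left child.
          At T: go right to N.
            At N: go left to Q.
              Q is a leaf — visit Q.
            At N: go right to F.
              F is a leaf — visit F.
            Visit N.
          Visit T.
        Visit H.
      At L: no right child.
      Visit L.
    Visit Y.
  At V: no right child.
  Visit V.
Visit G.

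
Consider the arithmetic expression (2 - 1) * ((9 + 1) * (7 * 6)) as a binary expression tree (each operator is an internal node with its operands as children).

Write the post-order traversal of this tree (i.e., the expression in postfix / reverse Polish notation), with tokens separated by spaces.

2 1 - 9 1 + 7 6 * * *

Post-order on an expression tree gives postfix notation: for each operator, emit left operand, right operand, then the operator.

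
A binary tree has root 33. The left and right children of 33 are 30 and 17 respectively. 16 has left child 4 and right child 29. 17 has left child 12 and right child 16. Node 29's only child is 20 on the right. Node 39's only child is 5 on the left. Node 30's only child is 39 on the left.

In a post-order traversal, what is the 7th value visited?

29

Post-order visits the left subtree, then the right subtree, then the node.
At 33: go left to 30.
  At 30: go left to 39.
    At 39: go left to 5.
      5 is a leaf — visit 5.
    At 39: no right child.
    Visit 39.
  At 30: no right child.
  Visit 30.
At 33: go right to 17.
  At 17: go left to 12.
    12 is a leaf — visit 12.
  At 17: go right to 16.
    At 16: go left to 4.
      4 is a leaf — visit 4.
    At 16: go right to 29.
      At 29: no left child.
      At 29: go right to 20.
        20 is a leaf — visit 20.
      Visit 29.
    Visit 16.
  Visit 17.
Visit 33.
Full post-order sequence: 5, 39, 30, 12, 4, 20, 29, 16, 17, 33.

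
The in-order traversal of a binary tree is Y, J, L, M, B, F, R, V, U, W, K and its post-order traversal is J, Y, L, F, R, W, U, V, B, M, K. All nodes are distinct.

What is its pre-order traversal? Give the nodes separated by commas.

The last element of post-order is the root; it splits in-order into left and right subtrees.
Root K: left subtree has 10 nodes {Y, J, L, M, B, F, R, V, U, W}, right has 0 { }.
  Root M: left subtree has 3 nodes {Y, J, L}, right has 6 {B, F, R, V, U, W}.
    Root L: left subtree has 2 nodes {Y, J}, right has 0 { }.
      Root Y: left subtree has 0 nodes { }, right has 1 {J}.
    Root B: left subtree has 0 nodes { }, right has 5 {F, R, V, U, W}.
      Root V: left subtree has 2 nodes {F, R}, right has 2 {U, W}.
        Root R: left subtree has 1 node {F}, right has 0 { }.
        Root U: left subtree has 0 nodes { }, right has 1 {W}.

K, M, L, Y, J, B, V, R, F, U, W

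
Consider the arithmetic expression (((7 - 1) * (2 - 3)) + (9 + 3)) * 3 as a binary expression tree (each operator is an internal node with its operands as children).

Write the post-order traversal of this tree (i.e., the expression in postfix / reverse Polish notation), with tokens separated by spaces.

7 1 - 2 3 - * 9 3 + + 3 *

Post-order on an expression tree gives postfix notation: for each operator, emit left operand, right operand, then the operator.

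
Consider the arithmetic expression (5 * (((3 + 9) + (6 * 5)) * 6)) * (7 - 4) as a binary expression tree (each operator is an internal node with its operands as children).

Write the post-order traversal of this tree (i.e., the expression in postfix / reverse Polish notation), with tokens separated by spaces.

5 3 9 + 6 5 * + 6 * * 7 4 - *

Post-order on an expression tree gives postfix notation: for each operator, emit left operand, right operand, then the operator.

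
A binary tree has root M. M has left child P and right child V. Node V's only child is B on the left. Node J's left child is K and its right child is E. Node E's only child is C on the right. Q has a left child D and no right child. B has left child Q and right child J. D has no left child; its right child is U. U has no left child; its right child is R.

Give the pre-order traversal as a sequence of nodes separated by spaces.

Pre-order visits the node, then its left subtree, then its right subtree.
Visit M.
At M: go left to P.
  P is a leaf — visit P.
At M: go right to V.
  Visit V.
  At V: go left to B.
    Visit B.
    At B: go left to Q.
      Visit Q.
      At Q: go left to D.
        Visit D.
        At D: no left child.
        At D: go right to U.
          Visit U.
          At U: no left child.
          At U: go right to R.
            R is a leaf — visit R.
      At Q: no right child.
    At B: go right to J.
      Visit J.
      At J: go left to K.
        K is a leaf — visit K.
      At J: go right to E.
        Visit E.
        At E: no left child.
        At E: go right to C.
          C is a leaf — visit C.
  At V: no right child.

M P V B Q D U R J K E C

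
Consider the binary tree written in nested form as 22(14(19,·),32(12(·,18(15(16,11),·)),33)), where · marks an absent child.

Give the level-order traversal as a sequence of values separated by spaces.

22 14 32 19 12 33 18 15 16 11

Level-order visits nodes level by level from the root, left to right within each level.
Level 0: 22
Level 1: 14, 32
Level 2: 19, 12, 33
Level 3: 18
Level 4: 15
Level 5: 16, 11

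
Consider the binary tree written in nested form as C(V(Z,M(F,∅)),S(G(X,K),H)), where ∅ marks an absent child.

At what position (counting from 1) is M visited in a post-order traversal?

3

Post-order visits the left subtree, then the right subtree, then the node.
At C: go left to V.
  At V: go left to Z.
    Z is a leaf — visit Z.
  At V: go right to M.
    At M: go left to F.
      F is a leaf — visit F.
    At M: no right child.
    Visit M.
  Visit V.
At C: go right to S.
  At S: go left to G.
    At G: go left to X.
      X is a leaf — visit X.
    At G: go right to K.
      K is a leaf — visit K.
    Visit G.
  At S: go right to H.
    H is a leaf — visit H.
  Visit S.
Visit C.
Full post-order sequence: Z, F, M, V, X, K, G, H, S, C.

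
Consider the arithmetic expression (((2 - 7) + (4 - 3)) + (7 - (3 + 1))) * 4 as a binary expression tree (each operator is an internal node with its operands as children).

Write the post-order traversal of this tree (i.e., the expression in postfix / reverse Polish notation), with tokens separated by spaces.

2 7 - 4 3 - + 7 3 1 + - + 4 *

Post-order on an expression tree gives postfix notation: for each operator, emit left operand, right operand, then the operator.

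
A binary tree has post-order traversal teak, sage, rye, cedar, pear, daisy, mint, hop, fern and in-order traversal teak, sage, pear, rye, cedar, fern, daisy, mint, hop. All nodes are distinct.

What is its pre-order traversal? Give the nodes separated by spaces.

fern pear sage teak cedar rye hop mint daisy

The last element of post-order is the root; it splits in-order into left and right subtrees.
Root fern: left subtree has 5 nodes {teak, sage, pear, rye, cedar}, right has 3 {daisy, mint, hop}.
  Root pear: left subtree has 2 nodes {teak, sage}, right has 2 {rye, cedar}.
    Root sage: left subtree has 1 node {teak}, right has 0 { }.
    Root cedar: left subtree has 1 node {rye}, right has 0 { }.
  Root hop: left subtree has 2 nodes {daisy, mint}, right has 0 { }.
    Root mint: left subtree has 1 node {daisy}, right has 0 { }.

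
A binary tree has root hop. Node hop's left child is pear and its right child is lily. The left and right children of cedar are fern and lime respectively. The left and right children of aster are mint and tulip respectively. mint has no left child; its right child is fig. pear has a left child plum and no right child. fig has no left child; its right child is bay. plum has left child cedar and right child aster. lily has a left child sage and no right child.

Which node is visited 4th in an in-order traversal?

plum

In-order visits the left subtree, then the node, then the right subtree.
At hop: go left to pear.
  At pear: go left to plum.
    At plum: go left to cedar.
      At cedar: go left to fern.
        fern is a leaf — visit fern.
      Visit cedar.
      At cedar: go right to lime.
        lime is a leaf — visit lime.
    Visit plum.
    At plum: go right to aster.
      At aster: go left to mint.
        At mint: no left child.
        Visit mint.
        At mint: go right to fig.
          At fig: no left child.
          Visit fig.
          At fig: go right to bay.
            bay is a leaf — visit bay.
      Visit aster.
      At aster: go right to tulip.
        tulip is a leaf — visit tulip.
  Visit pear.
  At pear: no right child.
Visit hop.
At hop: go right to lily.
  At lily: go left to sage.
    sage is a leaf — visit sage.
  Visit lily.
  At lily: no right child.
Full in-order sequence: fern, cedar, lime, plum, mint, fig, bay, aster, tulip, pear, hop, sage, lily.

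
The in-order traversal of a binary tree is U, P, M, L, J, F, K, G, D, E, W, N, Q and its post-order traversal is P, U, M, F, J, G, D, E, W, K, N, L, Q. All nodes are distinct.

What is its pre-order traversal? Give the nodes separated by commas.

The last element of post-order is the root; it splits in-order into left and right subtrees.
Root Q: left subtree has 12 nodes {U, P, M, L, J, F, K, G, D, E, W, N}, right has 0 { }.
  Root L: left subtree has 3 nodes {U, P, M}, right has 8 {J, F, K, G, D, E, W, N}.
    Root M: left subtree has 2 nodes {U, P}, right has 0 { }.
      Root U: left subtree has 0 nodes { }, right has 1 {P}.
    Root N: left subtree has 7 nodes {J, F, K, G, D, E, W}, right has 0 { }.
      Root K: left subtree has 2 nodes {J, F}, right has 4 {G, D, E, W}.
        Root J: left subtree has 0 nodes { }, right has 1 {F}.
        Root W: left subtree has 3 nodes {G, D, E}, right has 0 { }.
          Root E: left subtree has 2 nodes {G, D}, right has 0 { }.
            Root D: left subtree has 1 node {G}, right has 0 { }.

Q, L, M, U, P, N, K, J, F, W, E, D, G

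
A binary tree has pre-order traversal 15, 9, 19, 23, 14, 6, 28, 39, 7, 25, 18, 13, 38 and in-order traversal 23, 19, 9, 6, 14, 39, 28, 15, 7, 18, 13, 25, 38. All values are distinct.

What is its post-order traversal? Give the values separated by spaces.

The first element of pre-order is the root; it splits in-order into left and right subtrees.
Root 15: left subtree has 7 nodes {23, 19, 9, 6, 14, 39, 28}, right has 5 {7, 18, 13, 25, 38}.
  Root 9: left subtree has 2 nodes {23, 19}, right has 4 {6, 14, 39, 28}.
    Root 19: left subtree has 1 node {23}, right has 0 { }.
    Root 14: left subtree has 1 node {6}, right has 2 {39, 28}.
      Root 28: left subtree has 1 node {39}, right has 0 { }.
  Root 7: left subtree has 0 nodes { }, right has 4 {18, 13, 25, 38}.
    Root 25: left subtree has 2 nodes {18, 13}, right has 1 {38}.
      Root 18: left subtree has 0 nodes { }, right has 1 {13}.

23 19 6 39 28 14 9 13 18 38 25 7 15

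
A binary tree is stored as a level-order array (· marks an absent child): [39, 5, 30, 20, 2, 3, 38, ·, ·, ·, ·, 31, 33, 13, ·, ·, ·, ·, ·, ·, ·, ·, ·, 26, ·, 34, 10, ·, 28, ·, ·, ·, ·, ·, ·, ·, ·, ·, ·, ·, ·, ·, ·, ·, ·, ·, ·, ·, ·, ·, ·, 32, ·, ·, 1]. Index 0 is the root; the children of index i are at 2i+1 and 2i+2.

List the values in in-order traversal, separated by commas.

20, 5, 2, 39, 26, 31, 3, 32, 34, 33, 10, 1, 30, 13, 28, 38

In-order visits the left subtree, then the node, then the right subtree.
At 39: go left to 5.
  At 5: go left to 20.
    20 is a leaf — visit 20.
  Visit 5.
  At 5: go right to 2.
    2 is a leaf — visit 2.
Visit 39.
At 39: go right to 30.
  At 30: go left to 3.
    At 3: go left to 31.
      At 31: go left to 26.
        26 is a leaf — visit 26.
      Visit 31.
      At 31: no right child.
    Visit 3.
    At 3: go right to 33.
      At 33: go left to 34.
        At 34: go left to 32.
          32 is a leaf — visit 32.
        Visit 34.
        At 34: no right child.
      Visit 33.
      At 33: go right to 10.
        At 10: no left child.
        Visit 10.
        At 10: go right to 1.
          1 is a leaf — visit 1.
  Visit 30.
  At 30: go right to 38.
    At 38: go left to 13.
      At 13: no left child.
      Visit 13.
      At 13: go right to 28.
        28 is a leaf — visit 28.
    Visit 38.
    At 38: no right child.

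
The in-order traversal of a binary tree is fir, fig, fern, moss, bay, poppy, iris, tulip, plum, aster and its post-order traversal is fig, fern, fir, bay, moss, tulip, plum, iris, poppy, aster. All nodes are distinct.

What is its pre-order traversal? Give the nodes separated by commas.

The last element of post-order is the root; it splits in-order into left and right subtrees.
Root aster: left subtree has 9 nodes {fir, fig, fern, moss, bay, poppy, iris, tulip, plum}, right has 0 { }.
  Root poppy: left subtree has 5 nodes {fir, fig, fern, moss, bay}, right has 3 {iris, tulip, plum}.
    Root moss: left subtree has 3 nodes {fir, fig, fern}, right has 1 {bay}.
      Root fir: left subtree has 0 nodes { }, right has 2 {fig, fern}.
        Root fern: left subtree has 1 node {fig}, right has 0 { }.
    Root iris: left subtree has 0 nodes { }, right has 2 {tulip, plum}.
      Root plum: left subtree has 1 node {tulip}, right has 0 { }.

aster, poppy, moss, fir, fern, fig, bay, iris, plum, tulip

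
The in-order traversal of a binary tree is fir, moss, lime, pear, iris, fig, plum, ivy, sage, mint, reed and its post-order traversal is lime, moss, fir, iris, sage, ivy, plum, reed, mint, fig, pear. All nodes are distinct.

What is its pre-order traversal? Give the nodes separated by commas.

pear, fir, moss, lime, fig, iris, mint, plum, ivy, sage, reed

The last element of post-order is the root; it splits in-order into left and right subtrees.
Root pear: left subtree has 3 nodes {fir, moss, lime}, right has 7 {iris, fig, plum, ivy, sage, mint, reed}.
  Root fir: left subtree has 0 nodes { }, right has 2 {moss, lime}.
    Root moss: left subtree has 0 nodes { }, right has 1 {lime}.
  Root fig: left subtree has 1 node {iris}, right has 5 {plum, ivy, sage, mint, reed}.
    Root mint: left subtree has 3 nodes {plum, ivy, sage}, right has 1 {reed}.
      Root plum: left subtree has 0 nodes { }, right has 2 {ivy, sage}.
        Root ivy: left subtree has 0 nodes { }, right has 1 {sage}.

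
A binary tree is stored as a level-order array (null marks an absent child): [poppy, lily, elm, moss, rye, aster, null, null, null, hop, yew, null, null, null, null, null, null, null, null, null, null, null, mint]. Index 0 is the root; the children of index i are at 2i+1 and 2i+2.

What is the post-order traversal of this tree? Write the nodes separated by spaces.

moss hop mint yew rye lily aster elm poppy

Post-order visits the left subtree, then the right subtree, then the node.
At poppy: go left to lily.
  At lily: go left to moss.
    moss is a leaf — visit moss.
  At lily: go right to rye.
    At rye: go left to hop.
      hop is a leaf — visit hop.
    At rye: go right to yew.
      At yew: no left child.
      At yew: go right to mint.
        mint is a leaf — visit mint.
      Visit yew.
    Visit rye.
  Visit lily.
At poppy: go right to elm.
  At elm: go left to aster.
    aster is a leaf — visit aster.
  At elm: no right child.
  Visit elm.
Visit poppy.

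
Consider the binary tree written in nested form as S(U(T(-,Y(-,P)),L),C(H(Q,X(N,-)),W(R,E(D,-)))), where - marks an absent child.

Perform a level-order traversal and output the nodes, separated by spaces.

Level-order visits nodes level by level from the root, left to right within each level.
Level 0: S
Level 1: U, C
Level 2: T, L, H, W
Level 3: Y, Q, X, R, E
Level 4: P, N, D

S U C T L H W Y Q X R E P N D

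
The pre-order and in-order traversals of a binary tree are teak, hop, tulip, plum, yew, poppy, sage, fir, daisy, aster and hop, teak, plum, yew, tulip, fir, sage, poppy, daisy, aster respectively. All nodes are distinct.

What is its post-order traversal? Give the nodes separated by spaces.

The first element of pre-order is the root; it splits in-order into left and right subtrees.
Root teak: left subtree has 1 node {hop}, right has 8 {plum, yew, tulip, fir, sage, poppy, daisy, aster}.
  Root tulip: left subtree has 2 nodes {plum, yew}, right has 5 {fir, sage, poppy, daisy, aster}.
    Root plum: left subtree has 0 nodes { }, right has 1 {yew}.
    Root poppy: left subtree has 2 nodes {fir, sage}, right has 2 {daisy, aster}.
      Root sage: left subtree has 1 node {fir}, right has 0 { }.
      Root daisy: left subtree has 0 nodes { }, right has 1 {aster}.

hop yew plum fir sage aster daisy poppy tulip teak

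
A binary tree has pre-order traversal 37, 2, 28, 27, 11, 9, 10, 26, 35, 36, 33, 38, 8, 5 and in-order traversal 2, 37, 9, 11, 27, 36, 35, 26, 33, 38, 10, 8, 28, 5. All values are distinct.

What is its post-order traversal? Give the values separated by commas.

2, 9, 11, 36, 35, 38, 33, 26, 8, 10, 27, 5, 28, 37

The first element of pre-order is the root; it splits in-order into left and right subtrees.
Root 37: left subtree has 1 node {2}, right has 12 {9, 11, 27, 36, 35, 26, 33, 38, 10, 8, 28, 5}.
  Root 28: left subtree has 10 nodes {9, 11, 27, 36, 35, 26, 33, 38, 10, 8}, right has 1 {5}.
    Root 27: left subtree has 2 nodes {9, 11}, right has 7 {36, 35, 26, 33, 38, 10, 8}.
      Root 11: left subtree has 1 node {9}, right has 0 { }.
      Root 10: left subtree has 5 nodes {36, 35, 26, 33, 38}, right has 1 {8}.
        Root 26: left subtree has 2 nodes {36, 35}, right has 2 {33, 38}.
          Root 35: left subtree has 1 node {36}, right has 0 { }.
          Root 33: left subtree has 0 nodes { }, right has 1 {38}.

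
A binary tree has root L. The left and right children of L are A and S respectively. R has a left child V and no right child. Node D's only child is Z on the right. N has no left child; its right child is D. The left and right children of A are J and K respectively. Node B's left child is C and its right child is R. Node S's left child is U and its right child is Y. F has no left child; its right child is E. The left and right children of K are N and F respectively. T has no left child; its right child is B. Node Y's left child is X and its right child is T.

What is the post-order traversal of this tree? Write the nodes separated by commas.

J, Z, D, N, E, F, K, A, U, X, C, V, R, B, T, Y, S, L

Post-order visits the left subtree, then the right subtree, then the node.
At L: go left to A.
  At A: go left to J.
    J is a leaf — visit J.
  At A: go right to K.
    At K: go left to N.
      At N: no left child.
      At N: go right to D.
        At D: no left child.
        At D: go right to Z.
          Z is a leaf — visit Z.
        Visit D.
      Visit N.
    At K: go right to F.
      At F: no left child.
      At F: go right to E.
        E is a leaf — visit E.
      Visit F.
    Visit K.
  Visit A.
At L: go right to S.
  At S: go left to U.
    U is a leaf — visit U.
  At S: go right to Y.
    At Y: go left to X.
      X is a leaf — visit X.
    At Y: go right to T.
      At T: no left child.
      At T: go right to B.
        At B: go left to C.
          C is a leaf — visit C.
        At B: go right to R.
          At R: go left to V.
            V is a leaf — visit V.
          At R: no right child.
          Visit R.
        Visit B.
      Visit T.
    Visit Y.
  Visit S.
Visit L.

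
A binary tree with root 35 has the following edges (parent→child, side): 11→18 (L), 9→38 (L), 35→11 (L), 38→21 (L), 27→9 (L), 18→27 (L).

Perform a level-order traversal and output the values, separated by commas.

Level-order visits nodes level by level from the root, left to right within each level.
Level 0: 35
Level 1: 11
Level 2: 18
Level 3: 27
Level 4: 9
Level 5: 38
Level 6: 21

35, 11, 18, 27, 9, 38, 21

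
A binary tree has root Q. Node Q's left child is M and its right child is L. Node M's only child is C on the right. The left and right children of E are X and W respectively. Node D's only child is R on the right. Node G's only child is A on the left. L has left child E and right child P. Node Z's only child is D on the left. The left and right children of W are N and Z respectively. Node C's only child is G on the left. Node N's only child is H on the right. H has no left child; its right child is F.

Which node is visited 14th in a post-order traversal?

P

Post-order visits the left subtree, then the right subtree, then the node.
At Q: go left to M.
  At M: no left child.
  At M: go right to C.
    At C: go left to G.
      At G: go left to A.
        A is a leaf — visit A.
      At G: no right child.
      Visit G.
    At C: no right child.
    Visit C.
  Visit M.
At Q: go right to L.
  At L: go left to E.
    At E: go left to X.
      X is a leaf — visit X.
    At E: go right to W.
      At W: go left to N.
        At N: no left child.
        At N: go right to H.
          At H: no left child.
          At H: go right to F.
            F is a leaf — visit F.
          Visit H.
        Visit N.
      At W: go right to Z.
        At Z: go left to D.
          At D: no left child.
          At D: go right to R.
            R is a leaf — visit R.
          Visit D.
        At Z: no right child.
        Visit Z.
      Visit W.
    Visit E.
  At L: go right to P.
    P is a leaf — visit P.
  Visit L.
Visit Q.
Full post-order sequence: A, G, C, M, X, F, H, N, R, D, Z, W, E, P, L, Q.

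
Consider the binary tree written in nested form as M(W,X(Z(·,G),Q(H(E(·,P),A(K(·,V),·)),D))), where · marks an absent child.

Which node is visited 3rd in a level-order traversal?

Level-order visits nodes level by level from the root, left to right within each level.
Level 0: M
Level 1: W, X
Level 2: Z, Q
Level 3: G, H, D
Level 4: E, A
Level 5: P, K
Level 6: V
Full level-order sequence: M, W, X, Z, Q, G, H, D, E, A, P, K, V.

X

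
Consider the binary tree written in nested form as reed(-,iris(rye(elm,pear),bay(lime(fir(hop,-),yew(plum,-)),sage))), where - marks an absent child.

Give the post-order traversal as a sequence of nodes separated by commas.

elm, pear, rye, hop, fir, plum, yew, lime, sage, bay, iris, reed

Post-order visits the left subtree, then the right subtree, then the node.
At reed: no left child.
At reed: go right to iris.
  At iris: go left to rye.
    At rye: go left to elm.
      elm is a leaf — visit elm.
    At rye: go right to pear.
      pear is a leaf — visit pear.
    Visit rye.
  At iris: go right to bay.
    At bay: go left to lime.
      At lime: go left to fir.
        At fir: go left to hop.
          hop is a leaf — visit hop.
        At fir: no right child.
        Visit fir.
      At lime: go right to yew.
        At yew: go left to plum.
          plum is a leaf — visit plum.
        At yew: no right child.
        Visit yew.
      Visit lime.
    At bay: go right to sage.
      sage is a leaf — visit sage.
    Visit bay.
  Visit iris.
Visit reed.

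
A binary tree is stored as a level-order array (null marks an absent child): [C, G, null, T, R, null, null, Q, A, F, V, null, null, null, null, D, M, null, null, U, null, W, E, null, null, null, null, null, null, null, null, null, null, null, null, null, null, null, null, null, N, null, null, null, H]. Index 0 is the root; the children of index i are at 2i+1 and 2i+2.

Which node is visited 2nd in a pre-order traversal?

Pre-order visits the node, then its left subtree, then its right subtree.
Visit C.
At C: go left to G.
  Visit G.
  At G: go left to T.
    Visit T.
    At T: go left to Q.
      Visit Q.
      At Q: go left to D.
        D is a leaf — visit D.
      At Q: go right to M.
        M is a leaf — visit M.
    At T: go right to A.
      A is a leaf — visit A.
  At G: go right to R.
    Visit R.
    At R: go left to F.
      Visit F.
      At F: go left to U.
        Visit U.
        At U: no left child.
        At U: go right to N.
          N is a leaf — visit N.
      At F: no right child.
    At R: go right to V.
      Visit V.
      At V: go left to W.
        Visit W.
        At W: no left child.
        At W: go right to H.
          H is a leaf — visit H.
      At V: go right to E.
        E is a leaf — visit E.
At C: no right child.
Full pre-order sequence: C, G, T, Q, D, M, A, R, F, U, N, V, W, H, E.

G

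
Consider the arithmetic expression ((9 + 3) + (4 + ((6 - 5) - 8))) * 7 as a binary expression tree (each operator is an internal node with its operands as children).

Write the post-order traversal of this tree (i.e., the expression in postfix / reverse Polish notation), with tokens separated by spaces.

Post-order on an expression tree gives postfix notation: for each operator, emit left operand, right operand, then the operator.

9 3 + 4 6 5 - 8 - + + 7 *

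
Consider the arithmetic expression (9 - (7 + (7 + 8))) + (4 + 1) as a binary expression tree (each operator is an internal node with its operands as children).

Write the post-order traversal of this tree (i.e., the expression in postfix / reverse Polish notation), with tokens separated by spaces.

9 7 7 8 + + - 4 1 + +

Post-order on an expression tree gives postfix notation: for each operator, emit left operand, right operand, then the operator.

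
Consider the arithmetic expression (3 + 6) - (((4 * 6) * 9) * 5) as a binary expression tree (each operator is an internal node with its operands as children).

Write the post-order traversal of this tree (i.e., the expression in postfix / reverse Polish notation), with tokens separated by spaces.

Post-order on an expression tree gives postfix notation: for each operator, emit left operand, right operand, then the operator.

3 6 + 4 6 * 9 * 5 * -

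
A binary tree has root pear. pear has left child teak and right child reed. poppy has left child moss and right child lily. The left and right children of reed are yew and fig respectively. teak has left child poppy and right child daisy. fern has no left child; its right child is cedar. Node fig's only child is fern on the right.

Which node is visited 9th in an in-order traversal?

In-order visits the left subtree, then the node, then the right subtree.
At pear: go left to teak.
  At teak: go left to poppy.
    At poppy: go left to moss.
      moss is a leaf — visit moss.
    Visit poppy.
    At poppy: go right to lily.
      lily is a leaf — visit lily.
  Visit teak.
  At teak: go right to daisy.
    daisy is a leaf — visit daisy.
Visit pear.
At pear: go right to reed.
  At reed: go left to yew.
    yew is a leaf — visit yew.
  Visit reed.
  At reed: go right to fig.
    At fig: no left child.
    Visit fig.
    At fig: go right to fern.
      At fern: no left child.
      Visit fern.
      At fern: go right to cedar.
        cedar is a leaf — visit cedar.
Full in-order sequence: moss, poppy, lily, teak, daisy, pear, yew, reed, fig, fern, cedar.

fig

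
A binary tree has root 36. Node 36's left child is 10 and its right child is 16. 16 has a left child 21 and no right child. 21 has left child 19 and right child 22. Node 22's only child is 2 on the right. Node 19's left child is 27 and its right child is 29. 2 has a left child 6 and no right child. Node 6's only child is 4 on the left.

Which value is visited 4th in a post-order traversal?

Post-order visits the left subtree, then the right subtree, then the node.
At 36: go left to 10.
  10 is a leaf — visit 10.
At 36: go right to 16.
  At 16: go left to 21.
    At 21: go left to 19.
      At 19: go left to 27.
        27 is a leaf — visit 27.
      At 19: go right to 29.
        29 is a leaf — visit 29.
      Visit 19.
    At 21: go right to 22.
      At 22: no left child.
      At 22: go right to 2.
        At 2: go left to 6.
          At 6: go left to 4.
            4 is a leaf — visit 4.
          At 6: no right child.
          Visit 6.
        At 2: no right child.
        Visit 2.
      Visit 22.
    Visit 21.
  At 16: no right child.
  Visit 16.
Visit 36.
Full post-order sequence: 10, 27, 29, 19, 4, 6, 2, 22, 21, 16, 36.

19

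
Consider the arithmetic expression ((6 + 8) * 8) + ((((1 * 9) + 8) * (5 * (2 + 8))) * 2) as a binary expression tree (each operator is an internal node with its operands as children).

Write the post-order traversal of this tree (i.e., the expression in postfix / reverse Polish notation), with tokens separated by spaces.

Post-order on an expression tree gives postfix notation: for each operator, emit left operand, right operand, then the operator.

6 8 + 8 * 1 9 * 8 + 5 2 8 + * * 2 * +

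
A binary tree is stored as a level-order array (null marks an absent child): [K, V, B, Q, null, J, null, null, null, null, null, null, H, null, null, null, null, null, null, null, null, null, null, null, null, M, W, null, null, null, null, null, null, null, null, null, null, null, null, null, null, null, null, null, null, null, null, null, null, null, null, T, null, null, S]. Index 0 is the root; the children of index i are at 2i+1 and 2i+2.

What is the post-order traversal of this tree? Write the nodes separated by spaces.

Post-order visits the left subtree, then the right subtree, then the node.
At K: go left to V.
  At V: go left to Q.
    Q is a leaf — visit Q.
  At V: no right child.
  Visit V.
At K: go right to B.
  At B: go left to J.
    At J: no left child.
    At J: go right to H.
      At H: go left to M.
        At M: go left to T.
          T is a leaf — visit T.
        At M: no right child.
        Visit M.
      At H: go right to W.
        At W: no left child.
        At W: go right to S.
          S is a leaf — visit S.
        Visit W.
      Visit H.
    Visit J.
  At B: no right child.
  Visit B.
Visit K.

Q V T M S W H J B K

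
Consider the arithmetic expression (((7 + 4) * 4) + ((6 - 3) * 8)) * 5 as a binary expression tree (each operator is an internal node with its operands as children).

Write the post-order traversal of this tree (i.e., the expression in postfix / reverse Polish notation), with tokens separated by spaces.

7 4 + 4 * 6 3 - 8 * + 5 *

Post-order on an expression tree gives postfix notation: for each operator, emit left operand, right operand, then the operator.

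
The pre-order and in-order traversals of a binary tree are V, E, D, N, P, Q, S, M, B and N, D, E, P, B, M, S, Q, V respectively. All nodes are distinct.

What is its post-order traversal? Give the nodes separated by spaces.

The first element of pre-order is the root; it splits in-order into left and right subtrees.
Root V: left subtree has 8 nodes {N, D, E, P, B, M, S, Q}, right has 0 { }.
  Root E: left subtree has 2 nodes {N, D}, right has 5 {P, B, M, S, Q}.
    Root D: left subtree has 1 node {N}, right has 0 { }.
    Root P: left subtree has 0 nodes { }, right has 4 {B, M, S, Q}.
      Root Q: left subtree has 3 nodes {B, M, S}, right has 0 { }.
        Root S: left subtree has 2 nodes {B, M}, right has 0 { }.
          Root M: left subtree has 1 node {B}, right has 0 { }.

N D B M S Q P E V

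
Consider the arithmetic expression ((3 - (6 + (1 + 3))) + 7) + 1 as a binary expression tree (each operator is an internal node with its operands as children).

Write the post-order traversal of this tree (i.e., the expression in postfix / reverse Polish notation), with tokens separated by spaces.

3 6 1 3 + + - 7 + 1 +

Post-order on an expression tree gives postfix notation: for each operator, emit left operand, right operand, then the operator.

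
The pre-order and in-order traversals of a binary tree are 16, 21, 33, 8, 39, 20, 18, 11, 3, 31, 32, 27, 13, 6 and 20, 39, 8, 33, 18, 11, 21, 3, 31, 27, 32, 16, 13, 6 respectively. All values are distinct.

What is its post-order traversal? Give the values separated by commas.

The first element of pre-order is the root; it splits in-order into left and right subtrees.
Root 16: left subtree has 11 nodes {20, 39, 8, 33, 18, 11, 21, 3, 31, 27, 32}, right has 2 {13, 6}.
  Root 21: left subtree has 6 nodes {20, 39, 8, 33, 18, 11}, right has 4 {3, 31, 27, 32}.
    Root 33: left subtree has 3 nodes {20, 39, 8}, right has 2 {18, 11}.
      Root 8: left subtree has 2 nodes {20, 39}, right has 0 { }.
        Root 39: left subtree has 1 node {20}, right has 0 { }.
      Root 18: left subtree has 0 nodes { }, right has 1 {11}.
    Root 3: left subtree has 0 nodes { }, right has 3 {31, 27, 32}.
      Root 31: left subtree has 0 nodes { }, right has 2 {27, 32}.
        Root 32: left subtree has 1 node {27}, right has 0 { }.
  Root 13: left subtree has 0 nodes { }, right has 1 {6}.

20, 39, 8, 11, 18, 33, 27, 32, 31, 3, 21, 6, 13, 16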